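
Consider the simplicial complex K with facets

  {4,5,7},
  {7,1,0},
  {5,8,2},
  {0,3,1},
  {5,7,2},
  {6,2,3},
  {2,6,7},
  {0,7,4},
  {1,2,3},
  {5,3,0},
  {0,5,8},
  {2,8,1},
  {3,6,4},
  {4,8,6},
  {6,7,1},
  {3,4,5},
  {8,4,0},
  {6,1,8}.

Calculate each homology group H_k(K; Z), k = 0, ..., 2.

H_0 = Z,  H_1 = Z ⊕ Z_2,  H_2 = 0.

Take the total order 0 < 1 < 2 < 3 < 4 < 5 < 6 < 7 < 8 on the vertex set. Then K (dimension 2) consists of the simplices:

  0-simplices (9): [0], [1], [2], [3], [4], [5], [6], [7], [8]
  1-simplices (27): (27 of them)
  2-simplices (18): [0,1,3], [0,1,7], [0,3,5], [0,4,7], [0,4,8], [0,5,8], [1,2,3], [1,2,8], [1,6,7], [1,6,8], [2,3,6], [2,5,7], [2,5,8], [2,6,7], [3,4,5], [3,4,6], [4,5,7], [4,6,8]

Hence C_0 ≅ Z^9, C_1 ≅ Z^27, C_2 ≅ Z^18.

∂_1: C_1 → C_0 maps an edge to its endpoints' difference, ∂[p,q] = q − p.
The 9×27 boundary matrix has rank 8 and Smith normal form diag(1,1,1,1,1,1,1,1).

The boundary map ∂_2: C_2 → C_1 sends each 2-simplex [p,q,r] to [q,r] − [p,r] + [p,q]. For instance
  ∂[2,6,7] = [6,7] − [2,7] + [2,6],
  ∂[0,4,7] = [4,7] − [0,7] + [0,4].
The resulting 27×18 matrix has rank 18, and its Smith normal form has invariant factors (1,1,1,1,1,1,1,1,1,1,1,1,1,1,1,1,1,2).

From H_k ≅ ker(∂_k) / im(∂_{k+1}) we obtain:

  H_0: rank C_0 − rank ∂_1 = 9 − 8 = 1, and the invariant factors of ∂_1 are all 1, so H_0 = Z.
  H_1: rank ker ∂_1 − rank ∂_2 = (27 − 8) − 18 = 1, and ∂_2 has invariant factor 2 > 1, so H_1 = Z ⊕ Z_2.
  H_2: rank ker ∂_2 − rank ∂_3 = (18 − 18) − 0 = 0, and there is no ∂_3, so H_2 = 0.

(K is a triangulation of the Klein bottle.)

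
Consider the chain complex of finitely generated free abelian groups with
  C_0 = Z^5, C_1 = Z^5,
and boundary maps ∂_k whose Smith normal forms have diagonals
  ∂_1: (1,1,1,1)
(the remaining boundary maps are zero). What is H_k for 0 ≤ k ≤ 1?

H_0 = Z,  H_1 = Z.

H_0: b_0 = 5 − 0 − 4 = 1; torsion from ∂_1 factors > 1: none. So H_0 = Z.
H_1: b_1 = 5 − 4 − 0 = 1; torsion from ∂_2 factors > 1: none. So H_1 = Z.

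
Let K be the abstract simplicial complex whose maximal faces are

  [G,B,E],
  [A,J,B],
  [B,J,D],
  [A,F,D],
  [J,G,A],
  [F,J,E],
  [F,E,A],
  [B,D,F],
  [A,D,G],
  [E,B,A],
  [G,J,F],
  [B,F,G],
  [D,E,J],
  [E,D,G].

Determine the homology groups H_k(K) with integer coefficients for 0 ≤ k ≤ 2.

We work with the vertex ordering A < B < D < E < F < G < J. The simplices of K, each written with vertices in increasing order, are:

  0-simplices (7): A, B, D, E, F, G, J
  1-simplices (21): AB, AD, AE, AF, AG, AJ, BD, BE, BF, BG, BJ, DE, DF, DG, DJ, EF, EG, EJ, FG, FJ, GJ
  2-simplices (14): ABE, ABJ, ADF, ADG, AEF, AGJ, BDF, BDJ, BEG, BFG, DEG, DEJ, EFJ, FGJ

giving chain groups C_0 ≅ Z^7, C_1 ≅ Z^21, C_2 ≅ Z^14.

The boundary map ∂_1: C_1 → C_0 is given by ∂[p,q] = [q] − [p].
As a 7×21 matrix over Z this has rank 6, with invariant factors (1,1,1,1,1,1).

∂_2: C_2 → C_1 sends each 2-simplex [p,q,r] to [q,r] − [p,r] + [p,q]. For instance
  ∂ADF = DF − AF + AD,
  ∂BDJ = DJ − BJ + BD.
The resulting 21×14 matrix has rank 13, and its Smith normal form has invariant factors (1,1,1,1,1,1,1,1,1,1,1,1,1).

Reading off H_k = ker ∂_k / im ∂_{k+1}:

  H_0: rank C_0 − rank ∂_1 = 7 − 6 = 1, and the invariant factors of ∂_1 are all 1, so H_0 ≅ Z.
  H_1: rank ker ∂_1 − rank ∂_2 = (21 − 6) − 13 = 2, and the invariant factors of ∂_2 are all 1, so H_1 ≅ Z^2.
  H_2: rank ker ∂_2 − rank ∂_3 = (14 − 13) − 0 = 1, and there is no ∂_3, so H_2 ≅ Z.

(K is a triangulation of the torus T^2.)

H_0 = Z,  H_1 = Z^2,  H_2 = Z.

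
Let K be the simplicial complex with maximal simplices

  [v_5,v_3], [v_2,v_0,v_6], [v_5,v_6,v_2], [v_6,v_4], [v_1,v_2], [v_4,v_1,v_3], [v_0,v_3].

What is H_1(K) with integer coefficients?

We work with the vertex ordering v_0 < v_1 < v_2 < v_3 < v_4 < v_5 < v_6. The simplices of K, each written with vertices in increasing order, are:

  0-simplices (7): [v_0], [v_1], [v_2], [v_3], [v_4], [v_5], [v_6]
  1-simplices (12): [v_0,v_2], [v_0,v_3], [v_0,v_6], [v_1,v_2], [v_1,v_3], [v_1,v_4], [v_2,v_5], [v_2,v_6], [v_3,v_4], [v_3,v_5], [v_4,v_6], [v_5,v_6]
  2-simplices (3): [v_0,v_2,v_6], [v_1,v_3,v_4], [v_2,v_5,v_6]

so the chain groups are C_0 ≅ Z^7, C_1 ≅ Z^12, C_2 ≅ Z^3.

Boundary ∂_1: C_1 → C_0 maps an edge to its endpoints' difference, ∂[p,q] = q − p. For instance
  ∂[v_2,v_5] = [v_5] − [v_2].
As a 7×12 matrix over Z this has rank 6, with invariant factors (1,1,1,1,1,1).

The boundary map ∂_2: C_2 → C_1 acts by ∂[p,q,r] = [q,r] − [p,r] + [p,q]. For instance
  ∂[v_0,v_2,v_6] = [v_2,v_6] − [v_0,v_6] + [v_0,v_2],
  ∂[v_1,v_3,v_4] = [v_3,v_4] − [v_1,v_4] + [v_1,v_3].
As a 12×3 matrix over Z this has rank 3, with invariant factors (1,1,1).

Now H_k = ker ∂_k / im ∂_{k+1}, so:

  H_1: rank ker ∂_1 − rank ∂_2 = (12 − 6) − 3 = 3, and the invariant factors of ∂_2 are all 1, so H_1 ≅ Z^3.

H_1 = Z^3.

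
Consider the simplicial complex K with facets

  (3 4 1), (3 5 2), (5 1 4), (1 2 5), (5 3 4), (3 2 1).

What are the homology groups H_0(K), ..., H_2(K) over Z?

H_0 = Z,  H_1 = 0,  H_2 = Z.

Take the total order 1 < 2 < 3 < 4 < 5 on the vertex set. Then K (dimension 2) consists of the simplices:

  0-simplices (5): [1], [2], [3], [4], [5]
  1-simplices (9): [1,2], [1,3], [1,4], [1,5], [2,3], [2,5], [3,4], [3,5], [4,5]
  2-simplices (6): [1,2,3], [1,2,5], [1,3,4], [1,4,5], [2,3,5], [3,4,5]

Hence C_0 ≅ Z^5, C_1 ≅ Z^9, C_2 ≅ Z^6.

The boundary map ∂_1: C_1 → C_0 maps an edge to its endpoints' difference, ∂[p,q] = q − p.
As a 5×9 matrix over Z this has rank 4, with invariant factors (1,1,1,1).

∂_2: C_2 → C_1 maps a triangle to the signed sum of its edges. For instance
  ∂[1,2,3] = [2,3] − [1,3] + [1,2],
  ∂[3,4,5] = [4,5] − [3,5] + [3,4].
This gives a 9×6 integer matrix of rank 5; reducing to Smith normal form yields diagonal entries (1,1,1,1,1).

Reading off H_k = ker ∂_k / im ∂_{k+1}:

  H_0: rank C_0 − rank ∂_1 = 5 − 4 = 1, and the invariant factors of ∂_1 are all 1, so H_0 = Z.
  H_1: rank ker ∂_1 − rank ∂_2 = (9 − 4) − 5 = 0, and the invariant factors of ∂_2 are all 1, so H_1 = 0.
  H_2: rank ker ∂_2 − rank ∂_3 = (6 − 5) − 0 = 1, and there is no ∂_3, so H_2 = Z.

As a check, the Euler characteristic is 5 − 9 + 6 = 2, which agrees with 1 − 0 + 1 = 2.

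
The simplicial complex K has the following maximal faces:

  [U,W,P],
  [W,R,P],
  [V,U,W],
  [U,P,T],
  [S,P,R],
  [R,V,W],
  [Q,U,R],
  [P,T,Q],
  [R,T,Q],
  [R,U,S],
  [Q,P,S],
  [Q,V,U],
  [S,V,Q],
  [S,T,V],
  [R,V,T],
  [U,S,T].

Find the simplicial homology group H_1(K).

Fix the vertex order P < Q < R < S < T < U < V < W and write every simplex with vertices in increasing order. Then dim K = 2 and the simplices of K are:

  0-simplices (8): P, Q, R, S, T, U, V, W
  1-simplices (24): PQ, PR, PS, PT, PU, PW, QR, QS, QT, QU, QV, RS, RT, RU, RV, RW, ST, SU, SV, TU, TV, UV, UW, VW
  2-simplices (16): PQS, PQT, PRS, PRW, PTU, PUW, QRT, QRU, QSV, QUV, RSU, RTV, RVW, STU, STV, UVW

giving chain groups C_0 ≅ Z^8, C_1 ≅ Z^24, C_2 ≅ Z^16.

∂_1: C_1 → C_0 sends each edge [p,q] (with p < q) to q − p. For instance
  ∂QR = R − Q.
This gives a 8×24 integer matrix of rank 7; reducing to Smith normal form yields diagonal entries (1,1,1,1,1,1,1).

Boundary ∂_2: C_2 → C_1 maps a triangle to the signed sum of its edges. For instance
  ∂RVW = VW − RW + RV,
  ∂RTV = TV − RV + RT.
The resulting 24×16 matrix has rank 15, and its Smith normal form has invariant factors (1,1,1,1,1,1,1,1,1,1,1,1,1,1,1).

From H_k ≅ ker(∂_k) / im(∂_{k+1}) we obtain:

  H_1: rank ker ∂_1 − rank ∂_2 = (24 − 7) − 15 = 2, and the invariant factors of ∂_2 are all 1, so H_1 ≅ Z^2.

H_1 ≅ Z^2.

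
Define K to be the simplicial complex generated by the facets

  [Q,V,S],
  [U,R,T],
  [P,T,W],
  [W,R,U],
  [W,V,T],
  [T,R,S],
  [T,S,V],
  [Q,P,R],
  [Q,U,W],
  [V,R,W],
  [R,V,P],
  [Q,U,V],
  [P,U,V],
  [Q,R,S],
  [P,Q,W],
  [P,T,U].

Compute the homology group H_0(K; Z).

H_0 ≅ Z.

Take the total order P < Q < R < S < T < U < V < W on the vertex set. Then K (dimension 2) consists of the simplices:

  0-simplices (8): P, Q, R, S, T, U, V, W
  1-simplices (24): PQ, PR, PT, PU, PV, PW, QR, QS, QU, QV, QW, RS, RT, RU, RV, RW, ST, SV, TU, TV, TW, UV, UW, VW
  2-simplices (16): PQR, PQW, PRV, PTU, PTW, PUV, QRS, QSV, QUV, QUW, RST, RTU, RUW, RVW, STV, TVW

Hence C_0 ≅ Z^8, C_1 ≅ Z^24, C_2 ≅ Z^16.

The boundary map ∂_1: C_1 → C_0 sends each edge [p,q] (with p < q) to q − p. For instance
  ∂UW = W − U.
As a 8×24 matrix over Z this has rank 7, with invariant factors (1,1,1,1,1,1,1).

Boundary ∂_2: C_2 → C_1 sends each 2-simplex [p,q,r] to [q,r] − [p,r] + [p,q]. For instance
  ∂QSV = SV − QV + QS,
  ∂TVW = VW − TW + TV.
The resulting 24×16 matrix has rank 15, and its Smith normal form has invariant factors (1,1,1,1,1,1,1,1,1,1,1,1,1,1,1).

Reading off H_k = ker ∂_k / im ∂_{k+1}:

  H_0: rank C_0 − rank ∂_1 = 8 − 7 = 1, and the invariant factors of ∂_1 are all 1, so H_0 ≅ Z.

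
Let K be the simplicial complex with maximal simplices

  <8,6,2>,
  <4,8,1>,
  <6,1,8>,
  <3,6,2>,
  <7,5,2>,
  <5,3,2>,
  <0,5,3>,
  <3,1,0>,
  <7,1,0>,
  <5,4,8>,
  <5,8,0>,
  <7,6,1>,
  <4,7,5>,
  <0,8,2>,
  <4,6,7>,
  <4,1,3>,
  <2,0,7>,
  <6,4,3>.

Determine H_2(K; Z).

H_2 = 0.

Fix the vertex order 0 < 1 < 2 < 3 < 4 < 5 < 6 < 7 < 8 and write every simplex with vertices in increasing order. Then dim K = 2 and the simplices of K are:

  0-simplices (9): [0], [1], [2], [3], [4], [5], [6], [7], [8]
  1-simplices (27): (27 of them)
  2-simplices (18): [0,1,3], [0,1,7], [0,2,7], [0,2,8], [0,3,5], [0,5,8], [1,3,4], [1,4,8], [1,6,7], [1,6,8], [2,3,5], [2,3,6], [2,5,7], [2,6,8], [3,4,6], [4,5,7], [4,5,8], [4,6,7]

so the chain groups are C_0 ≅ Z^9, C_1 ≅ Z^27, C_2 ≅ Z^18.

∂_1: C_1 → C_0 is given by ∂[p,q] = [q] − [p]. For instance
  ∂[0,3] = [3] − [0].
This gives a 9×27 integer matrix of rank 8; reducing to Smith normal form yields diagonal entries (1,1,1,1,1,1,1,1).

Boundary ∂_2: C_2 → C_1 sends each 2-simplex [p,q,r] to [q,r] − [p,r] + [p,q]. For instance
  ∂[0,1,7] = [1,7] − [0,7] + [0,1],
  ∂[4,5,8] = [5,8] − [4,8] + [4,5].
This gives a 27×18 integer matrix of rank 18; reducing to Smith normal form yields diagonal entries (1,1,1,1,1,1,1,1,1,1,1,1,1,1,1,1,1,2).

From H_k ≅ ker(∂_k) / im(∂_{k+1}) we obtain:

  H_2: rank ker ∂_2 − rank ∂_3 = (18 − 18) − 0 = 0, and there is no ∂_3, so H_2 ≅ 0.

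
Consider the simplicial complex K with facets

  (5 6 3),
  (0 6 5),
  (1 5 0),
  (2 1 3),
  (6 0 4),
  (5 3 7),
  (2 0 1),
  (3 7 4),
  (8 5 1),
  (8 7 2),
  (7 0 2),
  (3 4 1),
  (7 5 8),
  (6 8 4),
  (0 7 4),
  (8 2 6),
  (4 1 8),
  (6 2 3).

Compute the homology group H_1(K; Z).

We work with the vertex ordering 0 < 1 < 2 < 3 < 4 < 5 < 6 < 7 < 8. The simplices of K, each written with vertices in increasing order, are:

  0-simplices (9): [0], [1], [2], [3], [4], [5], [6], [7], [8]
  1-simplices (27): (27 of them)
  2-simplices (18): [0,1,2], [0,1,5], [0,2,7], [0,4,6], [0,4,7], [0,5,6], [1,2,3], [1,3,4], [1,4,8], [1,5,8], [2,3,6], [2,6,8], [2,7,8], [3,4,7], [3,5,6], [3,5,7], [4,6,8], [5,7,8]

so the chain groups are C_0 ≅ Z^9, C_1 ≅ Z^27, C_2 ≅ Z^18.

The boundary map ∂_1: C_1 → C_0 sends each edge [p,q] (with p < q) to q − p. For instance
  ∂[2,3] = [3] − [2].
This gives a 9×27 integer matrix of rank 8; reducing to Smith normal form yields diagonal entries (1,1,1,1,1,1,1,1).

The boundary map ∂_2: C_2 → C_1 acts by ∂[p,q,r] = [q,r] − [p,r] + [p,q]. For instance
  ∂[0,5,6] = [5,6] − [0,6] + [0,5],
  ∂[0,1,5] = [1,5] − [0,5] + [0,1].
The 27×18 boundary matrix has rank 17 and Smith normal form diag(1,1,1,1,1,1,1,1,1,1,1,1,1,1,1,1,1).

From H_k ≅ ker(∂_k) / im(∂_{k+1}) we obtain:

  H_1: rank ker ∂_1 − rank ∂_2 = (27 − 8) − 17 = 2, and the invariant factors of ∂_2 are all 1, so H_1 ≅ Z^2.

H_1 ≅ Z^2.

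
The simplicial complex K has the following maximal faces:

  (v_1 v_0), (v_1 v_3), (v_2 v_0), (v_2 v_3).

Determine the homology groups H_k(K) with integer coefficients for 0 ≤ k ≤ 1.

We work with the vertex ordering v_0 < v_1 < v_2 < v_3. The simplices of K, each written with vertices in increasing order, are:

  0-simplices (4): [v_0], [v_1], [v_2], [v_3]
  1-simplices (4): [v_0,v_1], [v_0,v_2], [v_1,v_3], [v_2,v_3]

so the chain groups are C_0 ≅ Z^4, C_1 ≅ Z^4.

Boundary ∂_1: C_1 → C_0 is given by ∂[p,q] = [q] − [p].
The 4×4 boundary matrix has rank 3 and Smith normal form diag(1,1,1).

Reading off H_k = ker ∂_k / im ∂_{k+1}:

  H_0: rank C_0 − rank ∂_1 = 4 − 3 = 1, and the invariant factors of ∂_1 are all 1, so H_0 ≅ Z.
  H_1: rank ker ∂_1 − rank ∂_2 = (4 − 3) − 0 = 1, and there is no ∂_2, so H_1 ≅ Z.

H_0 ≅ Z,  H_1 ≅ Z.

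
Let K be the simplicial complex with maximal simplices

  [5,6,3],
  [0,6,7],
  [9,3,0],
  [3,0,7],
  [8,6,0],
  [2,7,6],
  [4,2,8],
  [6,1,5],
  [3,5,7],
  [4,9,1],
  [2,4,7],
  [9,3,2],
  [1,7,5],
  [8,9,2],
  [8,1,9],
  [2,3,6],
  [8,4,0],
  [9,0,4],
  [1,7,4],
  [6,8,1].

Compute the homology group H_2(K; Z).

H_2 ≅ 0.

Order the vertices as 0 < 1 < 2 < 3 < 4 < 5 < 6 < 7 < 8 < 9. Listing each simplex with vertices in this order, K has dimension 2 with simplices:

  0-simplices (10): [0], [1], [2], [3], [4], [5], [6], [7], [8], [9]
  1-simplices (30): (30 of them)
  2-simplices (20): (20 of them)

so the chain groups are C_0 ≅ Z^10, C_1 ≅ Z^30, C_2 ≅ Z^20.

The boundary map ∂_1: C_1 → C_0 is given by ∂[p,q] = [q] − [p]. For instance
  ∂[2,9] = [9] − [2].
The resulting 10×30 matrix has rank 9, and its Smith normal form has invariant factors (1,1,1,1,1,1,1,1,1).

Boundary ∂_2: C_2 → C_1 maps a triangle to the signed sum of its edges. For instance
  ∂[0,4,8] = [4,8] − [0,8] + [0,4],
  ∂[2,3,9] = [3,9] − [2,9] + [2,3].
As a 30×20 matrix over Z this has rank 20, with invariant factors (1,1,1,1,1,1,1,1,1,1,1,1,1,1,1,1,1,1,1,2).

Reading off H_k = ker ∂_k / im ∂_{k+1}:

  H_2: rank ker ∂_2 − rank ∂_3 = (20 − 20) − 0 = 0, and there is no ∂_3, so H_2 = 0.

(K is a triangulation of the Klein bottle.)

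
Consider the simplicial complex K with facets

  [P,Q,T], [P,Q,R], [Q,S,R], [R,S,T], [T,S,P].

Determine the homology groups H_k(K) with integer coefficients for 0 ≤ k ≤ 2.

Fix the vertex order P < Q < R < S < T and write every simplex with vertices in increasing order. Then dim K = 2 and the simplices of K are:

  0-simplices (5): P, Q, R, S, T
  1-simplices (10): PQ, PR, PS, PT, QR, QS, QT, RS, RT, ST
  2-simplices (5): PQR, PQT, PST, QRS, RST

Hence C_0 ≅ Z^5, C_1 ≅ Z^10, C_2 ≅ Z^5.

Boundary ∂_1: C_1 → C_0 maps an edge to its endpoints' difference, ∂[p,q] = q − p.
As a 5×10 matrix over Z this has rank 4, with invariant factors (1,1,1,1).

∂_2: C_2 → C_1 maps a triangle to the signed sum of its edges. For instance
  ∂PQT = QT − PT + PQ,
  ∂QRS = RS − QS + QR.
This gives a 10×5 integer matrix of rank 5; reducing to Smith normal form yields diagonal entries (1,1,1,1,1).

From H_k ≅ ker(∂_k) / im(∂_{k+1}) we obtain:

  H_0: rank C_0 − rank ∂_1 = 5 − 4 = 1, and the invariant factors of ∂_1 are all 1, so H_0 ≅ Z.
  H_1: rank ker ∂_1 − rank ∂_2 = (10 − 4) − 5 = 1, and the invariant factors of ∂_2 are all 1, so H_1 ≅ Z.
  H_2: rank ker ∂_2 − rank ∂_3 = (5 − 5) − 0 = 0, and there is no ∂_3, so H_2 ≅ 0.

H_0 = Z,  H_1 = Z,  H_2 = 0.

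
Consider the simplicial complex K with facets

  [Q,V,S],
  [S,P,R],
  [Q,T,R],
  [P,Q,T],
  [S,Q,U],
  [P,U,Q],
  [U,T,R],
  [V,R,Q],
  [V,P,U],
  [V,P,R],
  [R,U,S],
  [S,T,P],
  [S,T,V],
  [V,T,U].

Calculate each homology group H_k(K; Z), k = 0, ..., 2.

K has 7 vertices, 21 edges, 14 triangles.
rank ∂_0 = 0, rank ∂_1 = 6 ⇒ b_0 = 7 − 0 − 6 = 1; all invariant factors of ∂_1 are 1 so no torsion. So H_0 ≅ Z.
rank ∂_1 = 6, rank ∂_2 = 13 ⇒ b_1 = 21 − 6 − 13 = 2; all invariant factors of ∂_2 are 1 so no torsion. So H_1 ≅ Z^2.
rank ∂_2 = 13, rank ∂_3 = 0 ⇒ b_2 = 14 − 13 − 0 = 1. So H_2 ≅ Z.

H_0 ≅ Z,  H_1 ≅ Z^2,  H_2 ≅ Z.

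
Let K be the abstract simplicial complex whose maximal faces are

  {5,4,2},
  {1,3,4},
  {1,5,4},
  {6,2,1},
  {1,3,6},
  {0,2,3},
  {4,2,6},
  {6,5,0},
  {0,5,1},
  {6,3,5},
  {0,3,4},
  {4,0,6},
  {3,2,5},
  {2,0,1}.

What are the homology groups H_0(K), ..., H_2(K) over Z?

Take the total order 0 < 1 < 2 < 3 < 4 < 5 < 6 on the vertex set. Then K (dimension 2) consists of the simplices:

  0-simplices (7): [0], [1], [2], [3], [4], [5], [6]
  1-simplices (21): [0,1], [0,2], [0,3], [0,4], [0,5], [0,6], [1,2], [1,3], [1,4], [1,5], [1,6], [2,3], [2,4], [2,5], [2,6], [3,4], [3,5], [3,6], [4,5], [4,6], [5,6]
  2-simplices (14): [0,1,2], [0,1,5], [0,2,3], [0,3,4], [0,4,6], [0,5,6], [1,2,6], [1,3,4], [1,3,6], [1,4,5], [2,3,5], [2,4,5], [2,4,6], [3,5,6]

Hence C_0 ≅ Z^7, C_1 ≅ Z^21, C_2 ≅ Z^14.

The boundary map ∂_1: C_1 → C_0 maps an edge to its endpoints' difference, ∂[p,q] = q − p. For instance
  ∂[3,5] = [5] − [3].
The 7×21 boundary matrix has rank 6 and Smith normal form diag(1,1,1,1,1,1).

∂_2: C_2 → C_1 maps a triangle to the signed sum of its edges. For instance
  ∂[2,4,6] = [4,6] − [2,6] + [2,4],
  ∂[0,2,3] = [2,3] − [0,3] + [0,2].
The 21×14 boundary matrix has rank 13 and Smith normal form diag(1,1,1,1,1,1,1,1,1,1,1,1,1).

Now H_k = ker ∂_k / im ∂_{k+1}, so:

  H_0: rank C_0 − rank ∂_1 = 7 − 6 = 1, and the invariant factors of ∂_1 are all 1, so H_0 ≅ Z.
  H_1: rank ker ∂_1 − rank ∂_2 = (21 − 6) − 13 = 2, and the invariant factors of ∂_2 are all 1, so H_1 ≅ Z^2.
  H_2: rank ker ∂_2 − rank ∂_3 = (14 − 13) − 0 = 1, and there is no ∂_3, so H_2 ≅ Z.

As a check, the Euler characteristic is 7 − 21 + 14 = 0, which agrees with 1 − 2 + 1 = 0.

H_0 = Z,  H_1 = Z^2,  H_2 = Z.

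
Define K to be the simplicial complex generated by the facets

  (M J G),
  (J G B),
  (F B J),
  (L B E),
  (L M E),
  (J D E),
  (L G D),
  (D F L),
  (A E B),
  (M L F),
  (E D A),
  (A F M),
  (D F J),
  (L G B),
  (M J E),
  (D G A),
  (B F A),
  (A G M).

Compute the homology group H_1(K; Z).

We work with the vertex ordering A < B < D < E < F < G < J < L < M. The simplices of K, each written with vertices in increasing order, are:

  0-simplices (9): A, B, D, E, F, G, J, L, M
  1-simplices (27): AB, AD, AE, AF, AG, AM, BE, BF, BG, BJ, BL, DE, DF, DG, DJ, DL, EJ, EL, EM, FJ, FL, FM, GJ, GL, GM, JM, LM
  2-simplices (18): ABE, ABF, ADE, ADG, AFM, AGM, BEL, BFJ, BGJ, BGL, DEJ, DFJ, DFL, DGL, EJM, ELM, FLM, GJM

giving chain groups C_0 ≅ Z^9, C_1 ≅ Z^27, C_2 ≅ Z^18.

∂_1: C_1 → C_0 maps an edge to its endpoints' difference, ∂[p,q] = q − p. For instance
  ∂AM = M − A.
The 9×27 boundary matrix has rank 8 and Smith normal form diag(1,1,1,1,1,1,1,1).

The boundary map ∂_2: C_2 → C_1 acts by ∂[p,q,r] = [q,r] − [p,r] + [p,q]. For instance
  ∂DFJ = FJ − DJ + DF,
  ∂DEJ = EJ − DJ + DE.
As a 27×18 matrix over Z this has rank 17, with invariant factors (1,1,1,1,1,1,1,1,1,1,1,1,1,1,1,1,1).

Reading off H_k = ker ∂_k / im ∂_{k+1}:

  H_1: rank ker ∂_1 − rank ∂_2 = (27 − 8) − 17 = 2, and the invariant factors of ∂_2 are all 1, so H_1 ≅ Z^2.

H_1 ≅ Z^2.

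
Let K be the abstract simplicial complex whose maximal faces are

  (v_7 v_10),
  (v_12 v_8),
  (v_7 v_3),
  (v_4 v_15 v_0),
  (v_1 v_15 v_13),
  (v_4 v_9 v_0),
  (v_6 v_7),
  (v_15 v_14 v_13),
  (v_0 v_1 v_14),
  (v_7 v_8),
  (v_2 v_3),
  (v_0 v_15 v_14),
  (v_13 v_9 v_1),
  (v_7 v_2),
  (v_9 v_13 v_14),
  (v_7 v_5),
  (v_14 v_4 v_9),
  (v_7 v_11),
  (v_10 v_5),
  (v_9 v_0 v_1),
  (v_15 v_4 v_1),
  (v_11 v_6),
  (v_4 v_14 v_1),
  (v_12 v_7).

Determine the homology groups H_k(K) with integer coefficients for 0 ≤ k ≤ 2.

H_0 ≅ Z^2,  H_1 ≅ Z^4 × Z/2,  H_2 = 0.

Order the vertices as v_0 < v_1 < v_2 < v_3 < v_4 < v_5 < v_6 < v_7 < v_8 < v_9 < v_10 < v_11 < v_12 < v_13 < v_14 < v_15. Listing each simplex with vertices in this order, K has dimension 2 with simplices:

  0-simplices (16): [v_0], [v_1], [v_2], [v_3], [v_4], [v_5], [v_6], [v_7], [v_8], [v_9], [v_10], [v_11], [v_12], [v_13], [v_14], [v_15]
  1-simplices (30): (30 of them)
  2-simplices (12): (12 of them)

so the chain groups are C_0 ≅ Z^16, C_1 ≅ Z^30, C_2 ≅ Z^12.

∂_1: C_1 → C_0 sends each edge [p,q] (with p < q) to q − p. For instance
  ∂[v_8,v_12] = [v_12] − [v_8].
The 16×30 boundary matrix has rank 14 and Smith normal form diag(1,1,1,1,1,1,1,1,1,1,1,1,1,1).

Boundary ∂_2: C_2 → C_1 acts by ∂[p,q,r] = [q,r] − [p,r] + [p,q]. For instance
  ∂[v_1,v_4,v_14] = [v_4,v_14] − [v_1,v_14] + [v_1,v_4],
  ∂[v_0,v_1,v_9] = [v_1,v_9] − [v_0,v_9] + [v_0,v_1].
The 30×12 boundary matrix has rank 12 and Smith normal form diag(1,1,1,1,1,1,1,1,1,1,1,2).

Now H_k = ker ∂_k / im ∂_{k+1}, so:

  H_0: rank C_0 − rank ∂_1 = 16 − 14 = 2, and the invariant factors of ∂_1 are all 1, so H_0 = Z^2.
  H_1: rank ker ∂_1 − rank ∂_2 = (30 − 14) − 12 = 4, and ∂_2 has invariant factor 2 > 1, so H_1 = Z^4 × Z/2.
  H_2: rank ker ∂_2 − rank ∂_3 = (12 − 12) − 0 = 0, and there is no ∂_3, so H_2 = 0.

As a check, the Euler characteristic is 16 − 30 + 12 = -2, which agrees with 2 − 4 + 0 = -2.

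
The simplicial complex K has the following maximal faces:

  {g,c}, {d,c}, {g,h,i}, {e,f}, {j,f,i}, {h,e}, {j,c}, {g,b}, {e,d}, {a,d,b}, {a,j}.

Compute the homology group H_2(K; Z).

Take the total order a < b < c < d < e < f < g < h < i < j on the vertex set. Then K (dimension 2) consists of the simplices:

  0-simplices (10): a, b, c, d, e, f, g, h, i, j
  1-simplices (17): ab, ad, aj, bd, bg, cd, cg, cj, de, ef, eh, fi, fj, gh, gi, hi, ij
  2-simplices (3): abd, fij, ghi

Hence C_0 ≅ Z^10, C_1 ≅ Z^17, C_2 ≅ Z^3.

∂_1: C_1 → C_0 sends each edge [p,q] (with p < q) to q − p. For instance
  ∂ad = d − a.
As a 10×17 matrix over Z this has rank 9, with invariant factors (1,1,1,1,1,1,1,1,1).

The boundary map ∂_2: C_2 → C_1 acts by ∂[p,q,r] = [q,r] − [p,r] + [p,q]. For instance
  ∂fij = ij − fj + fi,
  ∂ghi = hi − gi + gh.
This gives a 17×3 integer matrix of rank 3; reducing to Smith normal form yields diagonal entries (1,1,1).

Reading off H_k = ker ∂_k / im ∂_{k+1}:

  H_2: rank ker ∂_2 − rank ∂_3 = (3 − 3) − 0 = 0, and there is no ∂_3, so H_2 ≅ 0.

H_2 = 0.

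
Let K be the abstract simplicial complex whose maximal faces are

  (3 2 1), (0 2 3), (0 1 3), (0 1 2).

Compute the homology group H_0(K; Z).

We work with the vertex ordering 0 < 1 < 2 < 3. The simplices of K, each written with vertices in increasing order, are:

  0-simplices (4): [0], [1], [2], [3]
  1-simplices (6): [0,1], [0,2], [0,3], [1,2], [1,3], [2,3]
  2-simplices (4): [0,1,2], [0,1,3], [0,2,3], [1,2,3]

so the chain groups are C_0 ≅ Z^4, C_1 ≅ Z^6, C_2 ≅ Z^4.

Boundary ∂_1: C_1 → C_0 sends each edge [p,q] (with p < q) to q − p.
The resulting 4×6 matrix has rank 3, and its Smith normal form has invariant factors (1,1,1).

The boundary map ∂_2: C_2 → C_1 acts by ∂[p,q,r] = [q,r] − [p,r] + [p,q]. For instance
  ∂[0,1,2] = [1,2] − [0,2] + [0,1],
  ∂[1,2,3] = [2,3] − [1,3] + [1,2].
The resulting 6×4 matrix has rank 3, and its Smith normal form has invariant factors (1,1,1).

Reading off H_k = ker ∂_k / im ∂_{k+1}:

  H_0: rank C_0 − rank ∂_1 = 4 − 3 = 1, and the invariant factors of ∂_1 are all 1, so H_0 = Z.

(K is a triangulation of the 2-sphere S^2.)

H_0 = Z.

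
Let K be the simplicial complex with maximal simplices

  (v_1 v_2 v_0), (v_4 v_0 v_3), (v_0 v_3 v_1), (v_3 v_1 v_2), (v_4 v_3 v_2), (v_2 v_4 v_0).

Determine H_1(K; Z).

H_1 = 0.

Fix the vertex order v_0 < v_1 < v_2 < v_3 < v_4 and write every simplex with vertices in increasing order. Then dim K = 2 and the simplices of K are:

  0-simplices (5): [v_0], [v_1], [v_2], [v_3], [v_4]
  1-simplices (9): [v_0,v_1], [v_0,v_2], [v_0,v_3], [v_0,v_4], [v_1,v_2], [v_1,v_3], [v_2,v_3], [v_2,v_4], [v_3,v_4]
  2-simplices (6): [v_0,v_1,v_2], [v_0,v_1,v_3], [v_0,v_2,v_4], [v_0,v_3,v_4], [v_1,v_2,v_3], [v_2,v_3,v_4]

giving chain groups C_0 ≅ Z^5, C_1 ≅ Z^9, C_2 ≅ Z^6.

The boundary map ∂_1: C_1 → C_0 sends each edge [p,q] (with p < q) to q − p.
The 5×9 boundary matrix has rank 4 and Smith normal form diag(1,1,1,1).

The boundary map ∂_2: C_2 → C_1 acts by ∂[p,q,r] = [q,r] − [p,r] + [p,q]. For instance
  ∂[v_2,v_3,v_4] = [v_3,v_4] − [v_2,v_4] + [v_2,v_3],
  ∂[v_0,v_1,v_2] = [v_1,v_2] − [v_0,v_2] + [v_0,v_1].
The 9×6 boundary matrix has rank 5 and Smith normal form diag(1,1,1,1,1).

Reading off H_k = ker ∂_k / im ∂_{k+1}:

  H_1: rank ker ∂_1 − rank ∂_2 = (9 − 4) − 5 = 0, and the invariant factors of ∂_2 are all 1, so H_1 = 0.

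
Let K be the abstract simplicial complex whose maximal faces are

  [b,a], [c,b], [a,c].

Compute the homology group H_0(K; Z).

We work with the vertex ordering a < b < c. The simplices of K, each written with vertices in increasing order, are:

  0-simplices (3): a, b, c
  1-simplices (3): ab, ac, bc

Hence C_0 ≅ Z^3, C_1 ≅ Z^3.

The boundary map ∂_1: C_1 → C_0 maps an edge to its endpoints' difference, ∂[p,q] = q − p. For instance
  ∂ac = c − a.
The 3×3 boundary matrix has rank 2 and Smith normal form diag(1,1).

Reading off H_k = ker ∂_k / im ∂_{k+1}:

  H_0: rank C_0 − rank ∂_1 = 3 − 2 = 1, and the invariant factors of ∂_1 are all 1, so H_0 = Z.

H_0 ≅ Z.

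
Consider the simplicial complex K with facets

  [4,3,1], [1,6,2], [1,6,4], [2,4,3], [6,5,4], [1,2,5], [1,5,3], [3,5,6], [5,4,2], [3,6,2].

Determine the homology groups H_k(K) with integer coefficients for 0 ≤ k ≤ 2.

Fix the vertex order 1 < 2 < 3 < 4 < 5 < 6 and write every simplex with vertices in increasing order. Then dim K = 2 and the simplices of K are:

  0-simplices (6): [1], [2], [3], [4], [5], [6]
  1-simplices (15): [1,2], [1,3], [1,4], [1,5], [1,6], [2,3], [2,4], [2,5], [2,6], [3,4], [3,5], [3,6], [4,5], [4,6], [5,6]
  2-simplices (10): [1,2,5], [1,2,6], [1,3,4], [1,3,5], [1,4,6], [2,3,4], [2,3,6], [2,4,5], [3,5,6], [4,5,6]

Hence C_0 ≅ Z^6, C_1 ≅ Z^15, C_2 ≅ Z^10.

The boundary map ∂_1: C_1 → C_0 sends each edge [p,q] (with p < q) to q − p. For instance
  ∂[2,6] = [6] − [2].
This gives a 6×15 integer matrix of rank 5; reducing to Smith normal form yields diagonal entries (1,1,1,1,1).

Boundary ∂_2: C_2 → C_1 acts by ∂[p,q,r] = [q,r] − [p,r] + [p,q]. For instance
  ∂[4,5,6] = [5,6] − [4,6] + [4,5],
  ∂[3,5,6] = [5,6] − [3,6] + [3,5].
As a 15×10 matrix over Z this has rank 10, with invariant factors (1,1,1,1,1,1,1,1,1,2).

Computing H_k = (kernel of ∂_k) / (image of ∂_{k+1}):

  H_0: rank C_0 − rank ∂_1 = 6 − 5 = 1, and the invariant factors of ∂_1 are all 1, so H_0 ≅ Z.
  H_1: rank ker ∂_1 − rank ∂_2 = (15 − 5) − 10 = 0, and ∂_2 has invariant factor 2 > 1, so H_1 ≅ Z/2.
  H_2: rank ker ∂_2 − rank ∂_3 = (10 − 10) − 0 = 0, and there is no ∂_3, so H_2 ≅ 0.

As a check, the Euler characteristic is 6 − 15 + 10 = 1, which agrees with 1 − 0 + 0 = 1.
(K is a triangulation of the real projective plane RP^2.)

H_0 = Z,  H_1 = Z/2,  H_2 = 0.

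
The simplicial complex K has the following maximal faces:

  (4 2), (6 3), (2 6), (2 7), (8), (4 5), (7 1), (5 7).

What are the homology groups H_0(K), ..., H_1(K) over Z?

Fix the vertex order 1 < 2 < 3 < 4 < 5 < 6 < 7 < 8 and write every simplex with vertices in increasing order. Then dim K = 1 and the simplices of K are:

  0-simplices (8): [1], [2], [3], [4], [5], [6], [7], [8]
  1-simplices (7): [1,7], [2,4], [2,6], [2,7], [3,6], [4,5], [5,7]

Hence C_0 ≅ Z^8, C_1 ≅ Z^7.

∂_1: C_1 → C_0 maps an edge to its endpoints' difference, ∂[p,q] = q − p.
The 8×7 boundary matrix has rank 6 and Smith normal form diag(1,1,1,1,1,1).

Reading off H_k = ker ∂_k / im ∂_{k+1}:

  H_0: rank C_0 − rank ∂_1 = 8 − 6 = 2, and the invariant factors of ∂_1 are all 1, so H_0 = Z^2.
  H_1: rank ker ∂_1 − rank ∂_2 = (7 − 6) − 0 = 1, and there is no ∂_2, so H_1 = Z.

H_0 ≅ Z^2,  H_1 ≅ Z.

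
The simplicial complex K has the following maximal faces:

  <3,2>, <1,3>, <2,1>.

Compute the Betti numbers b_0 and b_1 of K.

b_0 = 1, b_1 = 1.

Fix the vertex order 1 < 2 < 3 and write every simplex with vertices in increasing order. Then dim K = 1 and the simplices of K are:

  0-simplices (3): [1], [2], [3]
  1-simplices (3): [1,2], [1,3], [2,3]

giving chain groups C_0 ≅ Z^3, C_1 ≅ Z^3.

Boundary ∂_1: C_1 → C_0 sends each edge [p,q] (with p < q) to q − p. For instance
  ∂[1,2] = [2] − [1].
This gives a 3×3 integer matrix of rank 2; reducing to Smith normal form yields diagonal entries (1,1).

Computing H_k = (kernel of ∂_k) / (image of ∂_{k+1}):

  H_0: rank C_0 − rank ∂_1 = 3 − 2 = 1, and the invariant factors of ∂_1 are all 1, so H_0 = Z.
  H_1: rank ker ∂_1 − rank ∂_2 = (3 − 2) − 0 = 1, and there is no ∂_2, so H_1 = Z.

(K is a triangulation of the circle S^1.)

Hence the Betti numbers are b_0 = 1, b_1 = 1.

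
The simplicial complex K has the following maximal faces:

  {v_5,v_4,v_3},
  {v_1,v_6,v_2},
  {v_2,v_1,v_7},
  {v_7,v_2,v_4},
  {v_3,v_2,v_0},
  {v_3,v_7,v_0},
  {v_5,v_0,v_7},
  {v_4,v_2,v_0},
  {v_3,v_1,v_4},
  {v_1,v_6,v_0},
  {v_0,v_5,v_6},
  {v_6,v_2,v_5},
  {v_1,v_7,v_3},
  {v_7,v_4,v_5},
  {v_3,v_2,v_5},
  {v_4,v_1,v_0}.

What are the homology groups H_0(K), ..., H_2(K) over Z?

H_0 ≅ Z,  H_1 ≅ Z^2,  H_2 ≅ Z.

Order the vertices as v_0 < v_1 < v_2 < v_3 < v_4 < v_5 < v_6 < v_7. Listing each simplex with vertices in this order, K has dimension 2 with simplices:

  0-simplices (8): [v_0], [v_1], [v_2], [v_3], [v_4], [v_5], [v_6], [v_7]
  1-simplices (24): (24 of them)
  2-simplices (16): (16 of them)

so the chain groups are C_0 ≅ Z^8, C_1 ≅ Z^24, C_2 ≅ Z^16.

The boundary map ∂_1: C_1 → C_0 sends each edge [p,q] (with p < q) to q − p. For instance
  ∂[v_0,v_1] = [v_1] − [v_0].
The resulting 8×24 matrix has rank 7, and its Smith normal form has invariant factors (1,1,1,1,1,1,1).

Boundary ∂_2: C_2 → C_1 sends each 2-simplex [p,q,r] to [q,r] − [p,r] + [p,q]. For instance
  ∂[v_0,v_5,v_6] = [v_5,v_6] − [v_0,v_6] + [v_0,v_5],
  ∂[v_0,v_5,v_7] = [v_5,v_7] − [v_0,v_7] + [v_0,v_5].
This gives a 24×16 integer matrix of rank 15; reducing to Smith normal form yields diagonal entries (1,1,1,1,1,1,1,1,1,1,1,1,1,1,1).

From H_k ≅ ker(∂_k) / im(∂_{k+1}) we obtain:

  H_0: rank C_0 − rank ∂_1 = 8 − 7 = 1, and the invariant factors of ∂_1 are all 1, so H_0 = Z.
  H_1: rank ker ∂_1 − rank ∂_2 = (24 − 7) − 15 = 2, and the invariant factors of ∂_2 are all 1, so H_1 = Z^2.
  H_2: rank ker ∂_2 − rank ∂_3 = (16 − 15) − 0 = 1, and there is no ∂_3, so H_2 = Z.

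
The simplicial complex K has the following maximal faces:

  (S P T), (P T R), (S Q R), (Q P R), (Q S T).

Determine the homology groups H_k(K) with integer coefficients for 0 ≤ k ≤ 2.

H_0 = Z,  H_1 = Z,  H_2 = 0.

Order the vertices as P < Q < R < S < T. Listing each simplex with vertices in this order, K has dimension 2 with simplices:

  0-simplices (5): P, Q, R, S, T
  1-simplices (10): PQ, PR, PS, PT, QR, QS, QT, RS, RT, ST
  2-simplices (5): PQR, PRT, PST, QRS, QST

giving chain groups C_0 ≅ Z^5, C_1 ≅ Z^10, C_2 ≅ Z^5.

∂_1: C_1 → C_0 maps an edge to its endpoints' difference, ∂[p,q] = q − p. For instance
  ∂QS = S − Q.
This gives a 5×10 integer matrix of rank 4; reducing to Smith normal form yields diagonal entries (1,1,1,1).

The boundary map ∂_2: C_2 → C_1 maps a triangle to the signed sum of its edges. For instance
  ∂PST = ST − PT + PS,
  ∂QST = ST − QT + QS.
The resulting 10×5 matrix has rank 5, and its Smith normal form has invariant factors (1,1,1,1,1).

Now H_k = ker ∂_k / im ∂_{k+1}, so:

  H_0: rank C_0 − rank ∂_1 = 5 − 4 = 1, and the invariant factors of ∂_1 are all 1, so H_0 = Z.
  H_1: rank ker ∂_1 − rank ∂_2 = (10 − 4) − 5 = 1, and the invariant factors of ∂_2 are all 1, so H_1 = Z.
  H_2: rank ker ∂_2 − rank ∂_3 = (5 − 5) − 0 = 0, and there is no ∂_3, so H_2 = 0.

As a check, the Euler characteristic is 5 − 10 + 5 = 0, which agrees with 1 − 1 + 0 = 0.
(K is a triangulation of the Möbius band.)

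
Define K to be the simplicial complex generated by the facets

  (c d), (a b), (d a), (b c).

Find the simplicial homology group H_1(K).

H_1 ≅ Z.

Fix the vertex order a < b < c < d and write every simplex with vertices in increasing order. Then dim K = 1 and the simplices of K are:

  0-simplices (4): a, b, c, d
  1-simplices (4): ab, ad, bc, cd

Hence C_0 ≅ Z^4, C_1 ≅ Z^4.

Boundary ∂_1: C_1 → C_0 sends each edge [p,q] (with p < q) to q − p. For instance
  ∂cd = d − c.
As a 4×4 matrix over Z this has rank 3, with invariant factors (1,1,1).

From H_k ≅ ker(∂_k) / im(∂_{k+1}) we obtain:

  H_1: rank ker ∂_1 − rank ∂_2 = (4 − 3) − 0 = 1, and there is no ∂_2, so H_1 = Z.

(K is a triangulation of the circle S^1.)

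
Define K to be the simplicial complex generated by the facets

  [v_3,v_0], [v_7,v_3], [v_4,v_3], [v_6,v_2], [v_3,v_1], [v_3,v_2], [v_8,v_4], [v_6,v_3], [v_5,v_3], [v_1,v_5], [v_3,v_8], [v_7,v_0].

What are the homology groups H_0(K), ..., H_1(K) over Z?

Take the total order v_0 < v_1 < v_2 < v_3 < v_4 < v_5 < v_6 < v_7 < v_8 on the vertex set. Then K (dimension 1) consists of the simplices:

  0-simplices (9): [v_0], [v_1], [v_2], [v_3], [v_4], [v_5], [v_6], [v_7], [v_8]
  1-simplices (12): [v_0,v_3], [v_0,v_7], [v_1,v_3], [v_1,v_5], [v_2,v_3], [v_2,v_6], [v_3,v_4], [v_3,v_5], [v_3,v_6], [v_3,v_7], [v_3,v_8], [v_4,v_8]

giving chain groups C_0 ≅ Z^9, C_1 ≅ Z^12.

∂_1: C_1 → C_0 maps an edge to its endpoints' difference, ∂[p,q] = q − p.
As a 9×12 matrix over Z this has rank 8, with invariant factors (1,1,1,1,1,1,1,1).

Reading off H_k = ker ∂_k / im ∂_{k+1}:

  H_0: rank C_0 − rank ∂_1 = 9 − 8 = 1, and the invariant factors of ∂_1 are all 1, so H_0 ≅ Z.
  H_1: rank ker ∂_1 − rank ∂_2 = (12 − 8) − 0 = 4, and there is no ∂_2, so H_1 ≅ Z^4.

H_0 ≅ Z,  H_1 ≅ Z^4.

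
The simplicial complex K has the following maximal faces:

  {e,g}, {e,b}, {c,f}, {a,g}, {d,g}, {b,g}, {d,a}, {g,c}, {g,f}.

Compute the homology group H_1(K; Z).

H_1 ≅ Z^3.

Order the vertices as a < b < c < d < e < f < g. Listing each simplex with vertices in this order, K has dimension 1 with simplices:

  0-simplices (7): a, b, c, d, e, f, g
  1-simplices (9): ad, ag, be, bg, cf, cg, dg, eg, fg

so the chain groups are C_0 ≅ Z^7, C_1 ≅ Z^9.

∂_1: C_1 → C_0 is given by ∂[p,q] = [q] − [p].
As a 7×9 matrix over Z this has rank 6, with invariant factors (1,1,1,1,1,1).

From H_k ≅ ker(∂_k) / im(∂_{k+1}) we obtain:

  H_1: rank ker ∂_1 − rank ∂_2 = (9 − 6) − 0 = 3, and there is no ∂_2, so H_1 = Z^3.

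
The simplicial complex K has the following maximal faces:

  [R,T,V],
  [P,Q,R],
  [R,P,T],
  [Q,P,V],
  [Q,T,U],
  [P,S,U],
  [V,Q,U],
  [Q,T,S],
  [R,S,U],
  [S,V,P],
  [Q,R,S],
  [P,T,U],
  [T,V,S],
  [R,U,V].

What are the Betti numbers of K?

b_0 = 1, b_1 = 2, b_2 = 1.

Take the total order P < Q < R < S < T < U < V on the vertex set. Then K (dimension 2) consists of the simplices:

  0-simplices (7): P, Q, R, S, T, U, V
  1-simplices (21): PQ, PR, PS, PT, PU, PV, QR, QS, QT, QU, QV, RS, RT, RU, RV, ST, SU, SV, TU, TV, UV
  2-simplices (14): PQR, PQV, PRT, PSU, PSV, PTU, QRS, QST, QTU, QUV, RSU, RTV, RUV, STV

so the chain groups are C_0 ≅ Z^7, C_1 ≅ Z^21, C_2 ≅ Z^14.

∂_1: C_1 → C_0 is given by ∂[p,q] = [q] − [p].
The 7×21 boundary matrix has rank 6 and Smith normal form diag(1,1,1,1,1,1).

∂_2: C_2 → C_1 acts by ∂[p,q,r] = [q,r] − [p,r] + [p,q]. For instance
  ∂PSV = SV − PV + PS,
  ∂RTV = TV − RV + RT.
The resulting 21×14 matrix has rank 13, and its Smith normal form has invariant factors (1,1,1,1,1,1,1,1,1,1,1,1,1).

Computing H_k = (kernel of ∂_k) / (image of ∂_{k+1}):

  H_0: rank C_0 − rank ∂_1 = 7 − 6 = 1, and the invariant factors of ∂_1 are all 1, so H_0 = Z.
  H_1: rank ker ∂_1 − rank ∂_2 = (21 − 6) − 13 = 2, and the invariant factors of ∂_2 are all 1, so H_1 = Z^2.
  H_2: rank ker ∂_2 − rank ∂_3 = (14 − 13) − 0 = 1, and there is no ∂_3, so H_2 = Z.

(K is a triangulation of the torus T^2.)

Hence the Betti numbers are b_0 = 1, b_1 = 2, b_2 = 1.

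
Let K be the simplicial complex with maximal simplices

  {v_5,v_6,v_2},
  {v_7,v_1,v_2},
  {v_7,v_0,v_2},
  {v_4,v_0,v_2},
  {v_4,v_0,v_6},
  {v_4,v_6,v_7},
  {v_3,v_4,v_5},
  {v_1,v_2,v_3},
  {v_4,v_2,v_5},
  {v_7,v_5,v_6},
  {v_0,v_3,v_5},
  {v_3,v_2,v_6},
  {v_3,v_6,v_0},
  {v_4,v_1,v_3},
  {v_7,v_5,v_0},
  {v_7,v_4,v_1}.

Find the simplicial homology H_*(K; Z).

Take the total order v_0 < v_1 < v_2 < v_3 < v_4 < v_5 < v_6 < v_7 on the vertex set. Then K (dimension 2) consists of the simplices:

  0-simplices (8): [v_0], [v_1], [v_2], [v_3], [v_4], [v_5], [v_6], [v_7]
  1-simplices (24): (24 of them)
  2-simplices (16): (16 of them)

Hence C_0 ≅ Z^8, C_1 ≅ Z^24, C_2 ≅ Z^16.

The boundary map ∂_1: C_1 → C_0 is given by ∂[p,q] = [q] − [p]. For instance
  ∂[v_1,v_7] = [v_7] − [v_1].
As a 8×24 matrix over Z this has rank 7, with invariant factors (1,1,1,1,1,1,1).

The boundary map ∂_2: C_2 → C_1 acts by ∂[p,q,r] = [q,r] − [p,r] + [p,q]. For instance
  ∂[v_3,v_4,v_5] = [v_4,v_5] − [v_3,v_5] + [v_3,v_4],
  ∂[v_0,v_2,v_7] = [v_2,v_7] − [v_0,v_7] + [v_0,v_2].
This gives a 24×16 integer matrix of rank 15; reducing to Smith normal form yields diagonal entries (1,1,1,1,1,1,1,1,1,1,1,1,1,1,1).

Computing H_k = (kernel of ∂_k) / (image of ∂_{k+1}):

  H_0: rank C_0 − rank ∂_1 = 8 − 7 = 1, and the invariant factors of ∂_1 are all 1, so H_0 = Z.
  H_1: rank ker ∂_1 − rank ∂_2 = (24 − 7) − 15 = 2, and the invariant factors of ∂_2 are all 1, so H_1 = Z^2.
  H_2: rank ker ∂_2 − rank ∂_3 = (16 − 15) − 0 = 1, and there is no ∂_3, so H_2 = Z.

H_0 ≅ Z,  H_1 ≅ Z^2,  H_2 ≅ Z.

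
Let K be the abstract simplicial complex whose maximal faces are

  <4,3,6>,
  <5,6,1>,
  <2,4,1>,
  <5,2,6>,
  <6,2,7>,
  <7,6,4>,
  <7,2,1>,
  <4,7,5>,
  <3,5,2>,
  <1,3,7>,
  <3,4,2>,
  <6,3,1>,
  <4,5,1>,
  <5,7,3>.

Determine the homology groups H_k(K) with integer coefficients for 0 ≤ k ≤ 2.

H_0 ≅ Z,  H_1 ≅ Z^2,  H_2 ≅ Z.

Fix the vertex order 1 < 2 < 3 < 4 < 5 < 6 < 7 and write every simplex with vertices in increasing order. Then dim K = 2 and the simplices of K are:

  0-simplices (7): [1], [2], [3], [4], [5], [6], [7]
  1-simplices (21): [1,2], [1,3], [1,4], [1,5], [1,6], [1,7], [2,3], [2,4], [2,5], [2,6], [2,7], [3,4], [3,5], [3,6], [3,7], [4,5], [4,6], [4,7], [5,6], [5,7], [6,7]
  2-simplices (14): [1,2,4], [1,2,7], [1,3,6], [1,3,7], [1,4,5], [1,5,6], [2,3,4], [2,3,5], [2,5,6], [2,6,7], [3,4,6], [3,5,7], [4,5,7], [4,6,7]

Hence C_0 ≅ Z^7, C_1 ≅ Z^21, C_2 ≅ Z^14.

Boundary ∂_1: C_1 → C_0 sends each edge [p,q] (with p < q) to q − p.
The resulting 7×21 matrix has rank 6, and its Smith normal form has invariant factors (1,1,1,1,1,1).

The boundary map ∂_2: C_2 → C_1 acts by ∂[p,q,r] = [q,r] − [p,r] + [p,q]. For instance
  ∂[1,3,6] = [3,6] − [1,6] + [1,3],
  ∂[3,5,7] = [5,7] − [3,7] + [3,5].
This gives a 21×14 integer matrix of rank 13; reducing to Smith normal form yields diagonal entries (1,1,1,1,1,1,1,1,1,1,1,1,1).

From H_k ≅ ker(∂_k) / im(∂_{k+1}) we obtain:

  H_0: rank C_0 − rank ∂_1 = 7 − 6 = 1, and the invariant factors of ∂_1 are all 1, so H_0 ≅ Z.
  H_1: rank ker ∂_1 − rank ∂_2 = (21 − 6) − 13 = 2, and the invariant factors of ∂_2 are all 1, so H_1 ≅ Z^2.
  H_2: rank ker ∂_2 − rank ∂_3 = (14 − 13) − 0 = 1, and there is no ∂_3, so H_2 ≅ Z.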